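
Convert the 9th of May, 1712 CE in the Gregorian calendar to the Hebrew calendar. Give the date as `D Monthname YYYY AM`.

Julian Day Number of the source date = 2346484.
Converting JDN 2346484 to the Hebrew calendar gives 3 Iyar 5472 AM.

3 Iyar 5472 AM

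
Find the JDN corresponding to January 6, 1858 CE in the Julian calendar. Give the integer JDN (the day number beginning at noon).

2399698

Equivalently 18 January 1858 (Gregorian).
JDN 2299161 is 15 October 1582 CE (Gregorian); the target day is +100537 days from there, so JDN = 2399698.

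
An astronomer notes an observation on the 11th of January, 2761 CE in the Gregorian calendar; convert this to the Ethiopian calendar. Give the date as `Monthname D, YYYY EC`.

Tahsas 27, 2753 EC

Both dates share Julian Day Number 2729505; in the Ethiopian calendar that is 27 Tahsas 2753 EC.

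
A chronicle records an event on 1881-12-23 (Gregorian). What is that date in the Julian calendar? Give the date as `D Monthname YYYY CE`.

11 December 1881 CE

The Julian–Gregorian offset here is 12 days (Julian trailing).
23 December 1881 Gregorian − 12 days → 11 December 1881 Julian.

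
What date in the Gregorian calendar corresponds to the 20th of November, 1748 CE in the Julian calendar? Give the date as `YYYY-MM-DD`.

1748-12-01

At this point the Julian calendar is 11 days behind the Gregorian.
20 November 1748 Julian + 11 days → 1 December 1748 Gregorian.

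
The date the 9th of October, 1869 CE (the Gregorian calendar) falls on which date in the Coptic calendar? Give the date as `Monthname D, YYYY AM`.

Julian Day Number of the source date = 2403980.
Converting JDN 2403980 to the Coptic calendar gives 30 Thout 1586 AM.

Thout 30, 1586 AM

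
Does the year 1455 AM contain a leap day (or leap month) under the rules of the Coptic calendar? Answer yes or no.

1455 mod 4 = 3; in the Coptic calendar a year is leap when year mod 4 = 3, so it is a leap year.

yes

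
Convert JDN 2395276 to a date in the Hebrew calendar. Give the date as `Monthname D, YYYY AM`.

Kislev 11, 5606 AM

JDN 2395276 is 10 December 1845 in the Gregorian calendar.
In the Hebrew calendar that day is Kislev 11, 5606 AM.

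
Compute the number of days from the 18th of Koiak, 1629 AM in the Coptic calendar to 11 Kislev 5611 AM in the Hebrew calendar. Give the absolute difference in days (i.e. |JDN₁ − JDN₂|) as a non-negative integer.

22686

First date → JDN 2419764; second date → JDN 2397078.
The interval is |2419764 − 2397078| = 22686 days.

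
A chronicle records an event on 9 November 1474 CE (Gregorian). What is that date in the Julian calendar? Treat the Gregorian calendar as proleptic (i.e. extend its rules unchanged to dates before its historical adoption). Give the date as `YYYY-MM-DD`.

1474-10-31

The Julian–Gregorian offset here is 9 days (Julian trailing).
9 November 1474 Gregorian − 9 days → 31 October 1474 Julian.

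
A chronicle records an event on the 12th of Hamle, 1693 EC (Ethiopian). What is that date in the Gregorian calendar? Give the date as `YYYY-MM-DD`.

Julian Day Number of the source date = 2342535.
Converting JDN 2342535 to the Gregorian calendar gives 17 July 1701 CE.

1701-07-17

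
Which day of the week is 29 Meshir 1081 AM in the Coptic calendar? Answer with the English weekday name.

Equivalently 3 March 1365 Gregorian, JDN 2219678.
Since JDN mod 7 = 6 (0 = Monday), the day is Sunday.

Sunday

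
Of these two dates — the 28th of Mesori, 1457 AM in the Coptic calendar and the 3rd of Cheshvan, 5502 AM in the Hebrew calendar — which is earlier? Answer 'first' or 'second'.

The two dates have Julian Day Numbers 2357191 and 2357233 respectively.
Since 2357191 < 2357233, the first date comes first.

first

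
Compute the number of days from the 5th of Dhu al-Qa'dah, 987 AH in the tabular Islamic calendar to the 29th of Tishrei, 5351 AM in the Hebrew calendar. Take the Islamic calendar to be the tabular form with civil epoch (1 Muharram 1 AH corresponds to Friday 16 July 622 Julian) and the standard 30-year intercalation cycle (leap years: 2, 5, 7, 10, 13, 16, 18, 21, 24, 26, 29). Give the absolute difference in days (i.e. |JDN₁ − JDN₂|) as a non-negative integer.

First date → JDN 2298145; second date → JDN 2302095.
The interval is |2298145 − 2302095| = 3950 days.

3950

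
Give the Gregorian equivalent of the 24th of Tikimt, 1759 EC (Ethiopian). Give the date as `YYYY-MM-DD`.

Julian Day Number of the source date = 2366383.
Converting JDN 2366383 to the Gregorian calendar gives 1 November 1766 CE.

1766-11-01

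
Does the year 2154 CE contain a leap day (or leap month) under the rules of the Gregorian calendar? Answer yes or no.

no

2154 is not divisible by 4, so it is a common year.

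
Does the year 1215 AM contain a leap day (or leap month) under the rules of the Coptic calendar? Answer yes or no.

yes

1215 mod 4 = 3; in the Coptic calendar a year is leap when year mod 4 = 3, so it is a leap year.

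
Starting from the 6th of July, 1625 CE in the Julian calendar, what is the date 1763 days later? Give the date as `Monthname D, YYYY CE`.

Counting 1763 days forward from JDN 2314776 reaches JDN 2316539, which is May 4, 1630 CE.

May 4, 1630 CE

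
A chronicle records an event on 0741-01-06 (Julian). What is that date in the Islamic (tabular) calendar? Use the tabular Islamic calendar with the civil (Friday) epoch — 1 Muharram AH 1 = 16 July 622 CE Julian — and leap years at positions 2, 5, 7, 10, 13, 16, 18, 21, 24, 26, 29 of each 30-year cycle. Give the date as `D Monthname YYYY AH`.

The source date corresponds to 10 January 741 in the proleptic Gregorian calendar (JDN 1991714).
That day falls on 12 Safar 123 AH in the tabular Islamic calendar.

12 Safar 123 AH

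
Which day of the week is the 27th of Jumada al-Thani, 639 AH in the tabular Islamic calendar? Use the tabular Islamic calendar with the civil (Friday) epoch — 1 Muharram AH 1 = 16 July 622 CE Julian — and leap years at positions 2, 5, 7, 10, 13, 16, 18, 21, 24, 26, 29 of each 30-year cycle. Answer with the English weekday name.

Thursday

Equivalently 9 January 1242 Gregorian, JDN 2174700.
2174700 ≡ 3 (mod 7); counting from Monday = 0 gives Thursday.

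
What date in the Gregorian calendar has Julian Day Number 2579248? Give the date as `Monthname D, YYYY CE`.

JDN 2451545 is 1 Jan 2000; 2579248 is +127703 days from there.

August 22, 2349 CE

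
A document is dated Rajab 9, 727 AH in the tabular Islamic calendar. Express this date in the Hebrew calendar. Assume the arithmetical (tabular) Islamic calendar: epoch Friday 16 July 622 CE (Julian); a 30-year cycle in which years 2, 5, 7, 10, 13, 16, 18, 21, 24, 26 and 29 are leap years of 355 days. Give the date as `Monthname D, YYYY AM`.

Sivan 10, 5087 AM

Both dates share Julian Day Number 2205895; in the Hebrew calendar that is 10 Sivan 5087 AM.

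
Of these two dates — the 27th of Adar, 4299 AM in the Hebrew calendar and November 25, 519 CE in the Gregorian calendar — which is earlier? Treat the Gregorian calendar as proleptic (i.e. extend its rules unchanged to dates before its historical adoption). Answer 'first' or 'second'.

second

Converting both to JDN: 1917989 vs 1910949; the smaller is the second.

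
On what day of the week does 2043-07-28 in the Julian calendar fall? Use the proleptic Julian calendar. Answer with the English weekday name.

Monday

This is JDN 2467472 (10 August 2043 Gregorian).
Since JDN mod 7 = 0 (0 = Monday), the day is Monday.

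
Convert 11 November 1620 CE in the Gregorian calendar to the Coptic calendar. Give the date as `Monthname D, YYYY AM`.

Both dates share Julian Day Number 2313068; in the Coptic calendar that is 5 Hathor 1337 AM.

Hathor 5, 1337 AM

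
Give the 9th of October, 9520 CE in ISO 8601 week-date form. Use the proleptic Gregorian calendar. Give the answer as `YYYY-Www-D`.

9520-W41-6

The weekday is Saturday (ISO weekday 6).
That Saturday belongs to ISO week 41 of ISO year 9520.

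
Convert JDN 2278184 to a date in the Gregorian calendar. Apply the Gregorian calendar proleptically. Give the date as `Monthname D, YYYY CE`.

May 10, 1525 CE

JDN 2451545 is 1 Jan 2000; 2278184 is −173361 days from there.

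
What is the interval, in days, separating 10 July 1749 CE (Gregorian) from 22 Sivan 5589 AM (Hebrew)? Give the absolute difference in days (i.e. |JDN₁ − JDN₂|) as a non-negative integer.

First date → JDN 2360060; second date → JDN 2389262.
The interval is |2360060 − 2389262| = 29202 days.

29202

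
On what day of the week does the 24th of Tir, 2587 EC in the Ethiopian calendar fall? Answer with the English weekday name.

Thursday

In the Gregorian calendar this is 5 February 2595 (JDN 2668900).
JDN 2668900 mod 7 = 3, and JDN 0 was a Monday, so this is a Thursday.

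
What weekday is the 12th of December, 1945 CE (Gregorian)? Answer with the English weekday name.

2431802 ≡ 2 (mod 7); counting from Monday = 0 gives Wednesday.

Wednesday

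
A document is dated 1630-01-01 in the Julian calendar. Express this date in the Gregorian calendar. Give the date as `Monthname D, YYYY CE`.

January 11, 1630 CE

For dates in this range the Gregorian date is 10 days ahead of the Julian.
1 January 1630 Julian + 10 days → 11 January 1630 Gregorian.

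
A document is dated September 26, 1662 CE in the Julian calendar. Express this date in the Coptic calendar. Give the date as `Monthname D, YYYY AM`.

Both dates share Julian Day Number 2328372; in the Coptic calendar that is 29 Thout 1379 AM.

Thout 29, 1379 AM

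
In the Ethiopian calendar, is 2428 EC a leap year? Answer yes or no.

2428 mod 4 = 0; in the Ethiopian calendar a year is leap when year mod 4 = 3, so it is a common year.

no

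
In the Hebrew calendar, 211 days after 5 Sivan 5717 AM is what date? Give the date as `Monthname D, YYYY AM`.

The starting date is JDN 2435994; 2435994 + 211 = 2436205.
JDN 2436205 corresponds to Tevet 9, 5718 AM.

Tevet 9, 5718 AM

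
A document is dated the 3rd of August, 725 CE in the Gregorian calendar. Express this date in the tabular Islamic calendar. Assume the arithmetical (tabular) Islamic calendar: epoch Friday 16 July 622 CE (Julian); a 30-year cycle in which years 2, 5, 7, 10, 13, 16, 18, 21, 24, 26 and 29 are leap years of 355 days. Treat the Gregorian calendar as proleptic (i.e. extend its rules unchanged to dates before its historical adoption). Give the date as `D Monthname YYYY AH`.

14 Rabi' al-Awwal 107 AH

Julian Day Number of the source date = 1986075.
Converting JDN 1986075 to the tabular Islamic calendar gives 14 Rabi' al-Awwal 107 AH.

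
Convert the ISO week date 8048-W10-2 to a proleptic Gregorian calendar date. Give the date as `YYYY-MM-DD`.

ISO week 1 of 8048 is the week containing the first Thursday of 8048.
Week 10, day 2 (Tuesday) lands on 8048-03-03.

8048-03-03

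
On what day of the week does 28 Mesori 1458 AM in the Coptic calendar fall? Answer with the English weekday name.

Saturday

Equivalently 1 September 1742 Gregorian, JDN 2357556.
JDN 2357556 mod 7 = 5, and JDN 0 was a Monday, so this is a Saturday.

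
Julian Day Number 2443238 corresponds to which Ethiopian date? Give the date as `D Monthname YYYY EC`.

The Gregorian equivalent of JDN 2443238 is 4 April 1977.
In the Ethiopian calendar that day is 26 Megabit 1969 EC.

26 Megabit 1969 EC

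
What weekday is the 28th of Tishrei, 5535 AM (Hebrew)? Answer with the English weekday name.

Monday

This is JDN 2369276 (3 October 1774 Gregorian).
2369276 ≡ 0 (mod 7); counting from Monday = 0 gives Monday.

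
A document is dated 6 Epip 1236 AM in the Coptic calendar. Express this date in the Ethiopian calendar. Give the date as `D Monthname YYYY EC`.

The source date corresponds to 10 July 1520 in the proleptic Gregorian calendar (JDN 2276419).
That day falls on 6 Hamle 1512 EC in the Ethiopian calendar.

6 Hamle 1512 EC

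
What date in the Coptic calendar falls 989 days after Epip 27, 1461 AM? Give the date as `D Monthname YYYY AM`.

10 Parmouti 1464 AM

JDN of Epip 27, 1461 AM = 2358621.
2358621 + 989 = 2359610.
JDN 2359610 in the Coptic calendar is 10 Parmouti 1464 AM.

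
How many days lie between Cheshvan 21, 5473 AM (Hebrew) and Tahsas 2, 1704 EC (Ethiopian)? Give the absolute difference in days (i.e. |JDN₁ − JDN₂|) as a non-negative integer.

346

JDN of the first date = 2346679.
JDN of the second date = 2346333.
|2346333 − 2346679| = 346.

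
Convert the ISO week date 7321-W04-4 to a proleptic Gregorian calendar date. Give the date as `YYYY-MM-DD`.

7321-01-23

ISO week 1 of 7321 is the week containing the first Thursday of 7321.
Week 4, day 4 (Thursday) lands on 7321-01-23.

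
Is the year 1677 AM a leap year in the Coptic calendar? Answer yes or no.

1677 mod 4 = 1; in the Coptic calendar a year is leap when year mod 4 = 3, so it is a common year.

no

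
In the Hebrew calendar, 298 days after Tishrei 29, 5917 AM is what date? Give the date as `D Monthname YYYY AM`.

JDN of Tishrei 29, 5917 AM = 2508810.
2508810 + 298 = 2509108.
JDN 2509108 in the Hebrew calendar is 3 Av 5917 AM.

3 Av 5917 AM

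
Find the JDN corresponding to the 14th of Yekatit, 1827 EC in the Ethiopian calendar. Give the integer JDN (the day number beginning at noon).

In the Gregorian calendar the same day is 20 February 1835.
JDN 2299161 is 15 October 1582 CE (Gregorian); the target day is +92169 days from there, so JDN = 2391330.

2391330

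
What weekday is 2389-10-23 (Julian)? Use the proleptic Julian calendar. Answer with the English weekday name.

Wednesday

This is JDN 2593936 (8 November 2389 Gregorian).
Since JDN mod 7 = 2 (0 = Monday), the day is Wednesday.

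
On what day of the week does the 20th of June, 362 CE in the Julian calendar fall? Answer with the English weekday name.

Equivalently 21 June 362 Gregorian, JDN 1853449.
Since JDN mod 7 = 3 (0 = Monday), the day is Thursday.

Thursday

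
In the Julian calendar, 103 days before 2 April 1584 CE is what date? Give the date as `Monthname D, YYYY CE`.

The starting date is JDN 2299706; 2299706 − 103 = 2299603.
JDN 2299603 corresponds to December 21, 1583 CE.

December 21, 1583 CE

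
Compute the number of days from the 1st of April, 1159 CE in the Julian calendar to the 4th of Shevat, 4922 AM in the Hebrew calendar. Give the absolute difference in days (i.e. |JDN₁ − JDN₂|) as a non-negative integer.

1026

JDN of the first date = 2144473.
JDN of the second date = 2145499.
|2145499 − 2144473| = 1026.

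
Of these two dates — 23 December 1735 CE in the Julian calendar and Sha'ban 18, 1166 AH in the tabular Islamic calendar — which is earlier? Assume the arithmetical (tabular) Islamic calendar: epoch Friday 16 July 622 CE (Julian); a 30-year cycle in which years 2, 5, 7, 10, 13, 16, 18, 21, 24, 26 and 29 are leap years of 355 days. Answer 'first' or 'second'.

The two dates have Julian Day Numbers 2355123 and 2361501 respectively.
Since 2355123 < 2361501, the first date comes first.

first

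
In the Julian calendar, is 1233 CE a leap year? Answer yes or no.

1233 mod 4 = 1, so it is a common year in the Julian calendar.

no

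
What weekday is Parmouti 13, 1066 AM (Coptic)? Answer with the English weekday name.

Thursday

This is JDN 2214243 (16 April 1350 Gregorian).
Since JDN mod 7 = 3 (0 = Monday), the day is Thursday.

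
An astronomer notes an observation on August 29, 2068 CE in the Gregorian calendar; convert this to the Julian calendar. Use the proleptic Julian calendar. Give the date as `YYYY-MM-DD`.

2068-08-16

The Julian–Gregorian offset here is 13 days (Julian trailing).
29 August 2068 Gregorian − 13 days → 16 August 2068 Julian.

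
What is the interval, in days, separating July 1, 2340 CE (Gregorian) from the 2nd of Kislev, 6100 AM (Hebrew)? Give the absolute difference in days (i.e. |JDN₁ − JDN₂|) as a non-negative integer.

210

First date → JDN 2575909; second date → JDN 2575699.
The interval is |2575909 − 2575699| = 210 days.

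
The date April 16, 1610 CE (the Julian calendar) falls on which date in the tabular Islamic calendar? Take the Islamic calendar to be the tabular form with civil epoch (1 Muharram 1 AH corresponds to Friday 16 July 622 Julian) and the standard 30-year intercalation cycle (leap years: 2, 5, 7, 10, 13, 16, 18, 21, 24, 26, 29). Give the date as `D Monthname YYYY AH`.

2 Safar 1019 AH

Julian Day Number of the source date = 2309216.
Converting JDN 2309216 to the tabular Islamic calendar gives 2 Safar 1019 AH.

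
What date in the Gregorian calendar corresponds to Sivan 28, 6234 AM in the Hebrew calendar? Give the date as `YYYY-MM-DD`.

Both dates share Julian Day Number 2624835; in the Gregorian calendar that is 14 June 2474 CE.

2474-06-14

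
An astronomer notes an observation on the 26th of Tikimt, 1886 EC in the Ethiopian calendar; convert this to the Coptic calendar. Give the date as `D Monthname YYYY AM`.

Julian Day Number of the source date = 2412772.
Converting JDN 2412772 to the Coptic calendar gives 26 Paopi 1610 AM.

26 Paopi 1610 AM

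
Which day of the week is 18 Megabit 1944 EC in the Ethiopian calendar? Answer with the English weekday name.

Equivalently 27 March 1952 Gregorian, JDN 2434099.
2434099 ≡ 3 (mod 7); counting from Monday = 0 gives Thursday.

Thursday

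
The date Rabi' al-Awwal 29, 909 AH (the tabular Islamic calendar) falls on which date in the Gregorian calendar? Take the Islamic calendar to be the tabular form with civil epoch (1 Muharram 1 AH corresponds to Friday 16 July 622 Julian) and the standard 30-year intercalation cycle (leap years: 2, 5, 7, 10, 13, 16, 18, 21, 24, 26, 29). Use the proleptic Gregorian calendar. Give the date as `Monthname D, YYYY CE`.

Julian Day Number of the source date = 2270292.
Converting JDN 2270292 to the Gregorian calendar gives 1 October 1503 CE.

October 1, 1503 CE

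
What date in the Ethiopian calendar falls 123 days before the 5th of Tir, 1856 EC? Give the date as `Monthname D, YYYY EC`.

JDN of the 5th of Tir, 1856 EC = 2401884.
2401884 − 123 = 2401761.
JDN 2401761 in the Ethiopian calendar is Meskerem 2, 1856 EC.

Meskerem 2, 1856 EC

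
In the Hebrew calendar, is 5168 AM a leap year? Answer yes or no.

yes

Hebrew year 5168 is year 19 of its 19-year Metonic cycle; leap years are at positions 3, 6, 8, 11, 14, 17, 19, so it is a leap year (13 months).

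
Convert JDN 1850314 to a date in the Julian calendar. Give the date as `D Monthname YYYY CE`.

19 November 353 CE

The proleptic Gregorian equivalent of JDN 1850314 is 20 November 353.
In the Julian calendar that day is 19 November 353 CE.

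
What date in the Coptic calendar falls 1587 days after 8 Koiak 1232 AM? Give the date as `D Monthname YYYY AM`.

14 Parmouti 1236 AM

The starting date is JDN 2274750; 2274750 + 1587 = 2276337.
JDN 2276337 corresponds to 14 Parmouti 1236 AM.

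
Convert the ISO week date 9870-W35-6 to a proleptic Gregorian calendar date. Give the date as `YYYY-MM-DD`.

ISO week 1 of 9870 is the week containing the first Thursday of 9870.
Week 35, day 6 (Saturday) lands on 9870-09-03.

9870-09-03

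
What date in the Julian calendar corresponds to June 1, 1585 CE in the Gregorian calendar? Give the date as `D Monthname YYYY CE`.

The Julian–Gregorian offset here is 10 days (Julian trailing).
1 June 1585 Gregorian − 10 days → 22 May 1585 Julian.

22 May 1585 CE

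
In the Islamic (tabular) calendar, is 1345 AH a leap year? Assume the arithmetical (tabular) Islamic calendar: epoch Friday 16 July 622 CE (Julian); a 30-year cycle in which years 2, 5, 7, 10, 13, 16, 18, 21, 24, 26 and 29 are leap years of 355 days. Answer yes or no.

Year 1345 AH is year 25 of its 30-year cycle; leap positions are 2, 5, 7, 10, 13, 16, 18, 21, 24, 26, 29, so it is a common year (354 days).

no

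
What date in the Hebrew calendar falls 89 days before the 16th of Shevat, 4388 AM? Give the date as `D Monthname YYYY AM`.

15 Cheshvan 4388 AM

Counting 89 days back from JDN 1950462 reaches JDN 1950373, which is 15 Cheshvan 4388 AM.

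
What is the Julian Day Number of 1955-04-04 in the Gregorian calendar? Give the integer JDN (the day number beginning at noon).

2435202

JDN 2451545 is 1 January 2000 CE (Gregorian); the target day is −16343 days from there, so JDN = 2435202.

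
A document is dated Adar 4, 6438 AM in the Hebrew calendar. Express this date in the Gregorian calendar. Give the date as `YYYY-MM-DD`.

2678-02-18

Both dates share Julian Day Number 2699228; in the Gregorian calendar that is 18 February 2678 CE.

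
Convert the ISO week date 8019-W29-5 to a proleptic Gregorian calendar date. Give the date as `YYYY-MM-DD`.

8019-07-19

ISO week 1 of 8019 is the week containing the first Thursday of 8019.
Week 29, day 5 (Friday) lands on 8019-07-19.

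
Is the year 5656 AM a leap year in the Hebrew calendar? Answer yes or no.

Hebrew year 5656 is year 13 of its 19-year Metonic cycle; leap years are at positions 3, 6, 8, 11, 14, 17, 19, so it is a common year (12 months).

no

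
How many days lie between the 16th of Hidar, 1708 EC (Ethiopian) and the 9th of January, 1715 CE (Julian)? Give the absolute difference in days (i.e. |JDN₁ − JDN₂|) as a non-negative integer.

JDN of the first date = 2347778.
JDN of the second date = 2347470.
|2347470 − 2347778| = 308.

308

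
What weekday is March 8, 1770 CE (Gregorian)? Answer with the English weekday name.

Thursday

2367606 ≡ 3 (mod 7); counting from Monday = 0 gives Thursday.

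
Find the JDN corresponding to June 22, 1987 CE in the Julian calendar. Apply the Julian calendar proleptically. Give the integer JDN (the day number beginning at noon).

2446982

In the Gregorian calendar the same day is 5 July 1987.
JDN 2451545 is 1 January 2000 CE (Gregorian); the target day is −4563 days from there, so JDN = 2446982.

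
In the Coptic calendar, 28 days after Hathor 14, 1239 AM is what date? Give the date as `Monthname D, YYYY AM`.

Koiak 12, 1239 AM

The starting date is JDN 2277282; 2277282 + 28 = 2277310.
JDN 2277310 corresponds to Koiak 12, 1239 AM.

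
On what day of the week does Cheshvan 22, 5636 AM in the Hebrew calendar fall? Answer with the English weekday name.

This is JDN 2406213 (20 November 1875 Gregorian).
2406213 ≡ 5 (mod 7); counting from Monday = 0 gives Saturday.

Saturday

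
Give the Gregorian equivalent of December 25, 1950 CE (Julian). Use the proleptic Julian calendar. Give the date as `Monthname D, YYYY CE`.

January 7, 1951 CE

For dates in this range the Gregorian date is 13 days ahead of the Julian.
25 December 1950 Julian + 13 days → 7 January 1951 Gregorian.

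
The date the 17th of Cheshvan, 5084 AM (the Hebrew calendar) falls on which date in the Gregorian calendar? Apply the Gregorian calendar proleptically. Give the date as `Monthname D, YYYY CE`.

Both dates share Julian Day Number 2204573; in the Gregorian calendar that is 25 October 1323 CE.

October 25, 1323 CE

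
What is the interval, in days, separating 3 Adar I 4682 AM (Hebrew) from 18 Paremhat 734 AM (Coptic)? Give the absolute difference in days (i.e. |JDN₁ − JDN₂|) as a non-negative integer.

35102

First date → JDN 2057853; second date → JDN 2092955.
The interval is |2057853 − 2092955| = 35102 days.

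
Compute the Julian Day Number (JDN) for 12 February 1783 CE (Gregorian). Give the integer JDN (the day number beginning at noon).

JDN 2299161 is 15 October 1582 CE (Gregorian); the target day is +73169 days from there, so JDN = 2372330.

2372330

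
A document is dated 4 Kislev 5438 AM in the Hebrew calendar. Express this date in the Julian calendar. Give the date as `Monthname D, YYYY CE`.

Julian Day Number of the source date = 2333905.
Converting JDN 2333905 to the Julian calendar gives 19 November 1677 CE.

November 19, 1677 CE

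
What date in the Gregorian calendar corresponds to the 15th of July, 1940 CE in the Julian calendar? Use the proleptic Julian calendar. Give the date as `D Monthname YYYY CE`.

For dates in this range the Gregorian date is 13 days ahead of the Julian.
15 July 1940 Julian + 13 days → 28 July 1940 Gregorian.

28 July 1940 CE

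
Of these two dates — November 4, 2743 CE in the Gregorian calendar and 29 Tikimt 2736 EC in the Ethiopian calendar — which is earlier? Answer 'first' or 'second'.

first

The two dates have Julian Day Numbers 2723227 and 2723238 respectively.
Since 2723227 < 2723238, the first date comes first.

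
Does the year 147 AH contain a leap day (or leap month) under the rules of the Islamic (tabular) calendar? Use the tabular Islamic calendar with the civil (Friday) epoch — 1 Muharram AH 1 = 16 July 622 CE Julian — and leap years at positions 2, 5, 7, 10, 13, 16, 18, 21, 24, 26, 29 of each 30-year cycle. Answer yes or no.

no

Year 147 AH is year 27 of its 30-year cycle; leap positions are 2, 5, 7, 10, 13, 16, 18, 21, 24, 26, 29, so it is a common year (354 days).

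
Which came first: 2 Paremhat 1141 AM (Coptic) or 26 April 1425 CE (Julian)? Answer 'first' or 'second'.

first

Converting both to JDN: 2241596 vs 2241655; the smaller is the first.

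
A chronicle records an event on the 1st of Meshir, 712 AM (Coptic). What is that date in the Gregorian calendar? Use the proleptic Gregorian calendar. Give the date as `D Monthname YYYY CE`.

Both dates share Julian Day Number 2084873; in the Gregorian calendar that is 1 February 996 CE.

1 February 996 CE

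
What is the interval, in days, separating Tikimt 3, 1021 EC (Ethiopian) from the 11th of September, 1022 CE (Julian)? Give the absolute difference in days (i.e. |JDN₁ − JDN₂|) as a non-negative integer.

First date → JDN 2096808; second date → JDN 2094597.
The interval is |2096808 − 2094597| = 2211 days.

2211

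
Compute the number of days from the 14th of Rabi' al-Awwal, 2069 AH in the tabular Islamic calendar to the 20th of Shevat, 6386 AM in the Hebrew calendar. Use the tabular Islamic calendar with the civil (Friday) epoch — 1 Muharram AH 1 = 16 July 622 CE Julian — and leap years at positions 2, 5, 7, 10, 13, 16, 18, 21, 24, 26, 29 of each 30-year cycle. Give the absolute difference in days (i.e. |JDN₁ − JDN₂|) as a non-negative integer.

1116

JDN of the first date = 2681342.
JDN of the second date = 2680226.
|2680226 − 2681342| = 1116.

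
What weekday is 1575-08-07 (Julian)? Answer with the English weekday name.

Sunday

Equivalently 17 August 1575 Gregorian, JDN 2296545.
JDN 2296545 mod 7 = 6, and JDN 0 was a Monday, so this is a Sunday.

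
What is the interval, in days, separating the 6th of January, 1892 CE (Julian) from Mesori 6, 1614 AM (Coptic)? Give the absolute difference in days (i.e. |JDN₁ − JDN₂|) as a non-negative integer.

First date → JDN 2412116; second date → JDN 2414513.
The interval is |2412116 − 2414513| = 2397 days.

2397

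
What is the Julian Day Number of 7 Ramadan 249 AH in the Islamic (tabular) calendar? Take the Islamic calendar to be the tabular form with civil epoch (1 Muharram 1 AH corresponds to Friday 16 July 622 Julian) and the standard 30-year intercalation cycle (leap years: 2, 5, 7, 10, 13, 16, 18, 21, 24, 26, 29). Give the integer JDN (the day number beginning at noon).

Equivalently 28 October 863 (proleptic Gregorian).
JDN 2400001 is 17 November 1858 CE (Gregorian), MJD 0; the target day is −363436 days from there, so JDN = 2036565.

2036565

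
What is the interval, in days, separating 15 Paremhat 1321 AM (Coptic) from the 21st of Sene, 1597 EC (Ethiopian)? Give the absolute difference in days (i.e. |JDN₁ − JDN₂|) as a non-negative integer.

First date → JDN 2307354; second date → JDN 2307450.
The interval is |2307354 − 2307450| = 96 days.

96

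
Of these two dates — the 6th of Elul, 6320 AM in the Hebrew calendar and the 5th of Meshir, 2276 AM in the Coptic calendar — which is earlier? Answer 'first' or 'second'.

second

First date → JDN 2656322; second date → JDN 2656128.
JDN 2656128 < JDN 2656322, so the second date is earlier.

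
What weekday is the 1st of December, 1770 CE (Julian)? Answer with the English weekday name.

Wednesday

This is JDN 2367885 (12 December 1770 Gregorian).
JDN 2367885 mod 7 = 2, and JDN 0 was a Monday, so this is a Wednesday.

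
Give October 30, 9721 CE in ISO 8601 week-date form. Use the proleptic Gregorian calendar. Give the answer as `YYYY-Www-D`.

The weekday is Thursday (ISO weekday 4).
That Thursday belongs to ISO week 44 of ISO year 9721.

9721-W44-4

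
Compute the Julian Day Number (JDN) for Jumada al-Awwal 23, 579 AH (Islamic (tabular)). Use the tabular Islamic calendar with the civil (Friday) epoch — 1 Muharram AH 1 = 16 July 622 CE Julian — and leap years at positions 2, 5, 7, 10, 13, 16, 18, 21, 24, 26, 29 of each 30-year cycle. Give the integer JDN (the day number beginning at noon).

In the proleptic Gregorian calendar the same day is 20 September 1183.
JDN 2400001 is 17 November 1858 CE (Gregorian), MJD 0; the target day is −246597 days from there, so JDN = 2153404.

2153404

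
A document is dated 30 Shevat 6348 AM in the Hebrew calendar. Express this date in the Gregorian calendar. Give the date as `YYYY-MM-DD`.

Both dates share Julian Day Number 2666357; in the Gregorian calendar that is 19 February 2588 CE.

2588-02-19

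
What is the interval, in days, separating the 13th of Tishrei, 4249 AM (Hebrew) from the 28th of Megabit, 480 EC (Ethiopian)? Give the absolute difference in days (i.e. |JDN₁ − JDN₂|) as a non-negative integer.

JDN of the first date = 1899577.
JDN of the second date = 1899383.
|1899383 − 1899577| = 194.

194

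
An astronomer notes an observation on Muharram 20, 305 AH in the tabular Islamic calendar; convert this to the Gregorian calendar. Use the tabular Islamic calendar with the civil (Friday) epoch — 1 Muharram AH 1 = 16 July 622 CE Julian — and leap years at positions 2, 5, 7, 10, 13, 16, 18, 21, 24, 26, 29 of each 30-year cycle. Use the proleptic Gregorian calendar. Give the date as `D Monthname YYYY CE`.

Julian Day Number of the source date = 2056186.
Converting JDN 2056186 to the Gregorian calendar gives 18 July 917 CE.

18 July 917 CE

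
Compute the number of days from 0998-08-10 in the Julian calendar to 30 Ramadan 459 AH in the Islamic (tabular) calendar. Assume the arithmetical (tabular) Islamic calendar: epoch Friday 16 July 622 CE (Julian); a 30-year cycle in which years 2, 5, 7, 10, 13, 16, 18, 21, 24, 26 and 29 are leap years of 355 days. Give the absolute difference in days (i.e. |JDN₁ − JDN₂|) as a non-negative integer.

25206

JDN of the first date = 2085799.
JDN of the second date = 2111005.
|2111005 − 2085799| = 25206.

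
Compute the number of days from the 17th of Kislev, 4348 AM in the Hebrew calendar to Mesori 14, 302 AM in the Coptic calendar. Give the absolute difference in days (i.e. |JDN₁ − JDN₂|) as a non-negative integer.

First date → JDN 1935786; second date → JDN 1935313.
The interval is |1935786 − 1935313| = 473 days.

473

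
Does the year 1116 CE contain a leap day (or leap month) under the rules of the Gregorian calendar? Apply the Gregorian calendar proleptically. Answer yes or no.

yes

1116 is divisible by 4 and not by 100, so it is a leap year.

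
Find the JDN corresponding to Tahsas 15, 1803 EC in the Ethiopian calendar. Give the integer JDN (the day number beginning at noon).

Equivalently 23 December 1810 (Gregorian).
JDN 2299161 is 15 October 1582 CE (Gregorian); the target day is +83344 days from there, so JDN = 2382505.

2382505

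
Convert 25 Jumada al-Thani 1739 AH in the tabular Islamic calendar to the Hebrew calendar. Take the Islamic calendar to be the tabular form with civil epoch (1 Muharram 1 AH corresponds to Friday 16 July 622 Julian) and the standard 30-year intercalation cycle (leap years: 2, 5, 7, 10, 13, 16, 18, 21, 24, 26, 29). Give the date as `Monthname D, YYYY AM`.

Both dates share Julian Day Number 2564501; in the Hebrew calendar that is 24 Adar II 6069 AM.

Adar II 24, 6069 AM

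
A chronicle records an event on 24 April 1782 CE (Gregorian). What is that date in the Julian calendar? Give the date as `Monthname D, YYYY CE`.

For dates in this range the Gregorian date is 11 days ahead of the Julian.
24 April 1782 Gregorian − 11 days → 13 April 1782 Julian.

April 13, 1782 CE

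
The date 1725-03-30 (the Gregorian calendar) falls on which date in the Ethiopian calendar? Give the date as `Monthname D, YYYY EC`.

Megabit 23, 1717 EC

Julian Day Number of the source date = 2351192.
Converting JDN 2351192 to the Ethiopian calendar gives 23 Megabit 1717 EC.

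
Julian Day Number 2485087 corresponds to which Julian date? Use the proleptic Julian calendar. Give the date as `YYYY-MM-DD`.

The Gregorian equivalent of JDN 2485087 is 1 November 2091.
In the Julian calendar that day is 2091-10-19.

2091-10-19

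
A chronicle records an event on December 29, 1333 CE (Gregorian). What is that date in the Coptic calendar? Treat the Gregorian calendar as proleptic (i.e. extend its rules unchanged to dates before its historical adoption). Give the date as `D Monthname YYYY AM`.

Both dates share Julian Day Number 2208291; in the Coptic calendar that is 25 Koiak 1050 AM.

25 Koiak 1050 AM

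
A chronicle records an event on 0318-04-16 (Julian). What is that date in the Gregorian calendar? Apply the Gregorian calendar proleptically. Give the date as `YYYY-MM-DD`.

0318-04-17

At this point the Julian calendar is 1 day behind the Gregorian.
16 April 318 Julian + 1 day → 17 April 318 Gregorian.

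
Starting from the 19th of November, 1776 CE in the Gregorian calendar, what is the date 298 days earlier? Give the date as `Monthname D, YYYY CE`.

January 26, 1776 CE

JDN of the 19th of November, 1776 CE = 2370054.
2370054 − 298 = 2369756.
JDN 2369756 in the Gregorian calendar is January 26, 1776 CE.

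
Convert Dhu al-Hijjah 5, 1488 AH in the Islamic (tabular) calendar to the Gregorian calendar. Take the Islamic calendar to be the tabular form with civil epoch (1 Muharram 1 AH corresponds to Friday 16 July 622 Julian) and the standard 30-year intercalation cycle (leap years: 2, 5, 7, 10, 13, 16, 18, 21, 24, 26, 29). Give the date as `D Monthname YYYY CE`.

Both dates share Julian Day Number 2475712; in the Gregorian calendar that is 2 March 2066 CE.

2 March 2066 CE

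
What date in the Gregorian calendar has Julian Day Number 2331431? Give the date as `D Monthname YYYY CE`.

20 February 1671 CE

JDN 2451545 is 1 Jan 2000; 2331431 is −120114 days from there.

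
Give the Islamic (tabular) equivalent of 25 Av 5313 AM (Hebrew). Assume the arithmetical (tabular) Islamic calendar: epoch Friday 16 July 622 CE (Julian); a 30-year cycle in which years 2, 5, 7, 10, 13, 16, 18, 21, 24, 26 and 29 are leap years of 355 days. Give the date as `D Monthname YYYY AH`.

24 Sha'ban 960 AH

The source date corresponds to 15 August 1553 in the proleptic Gregorian calendar (JDN 2288508).
That day falls on 24 Sha'ban 960 AH in the tabular Islamic calendar.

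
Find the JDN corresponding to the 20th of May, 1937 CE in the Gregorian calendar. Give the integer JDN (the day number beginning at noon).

JDN 2400001 is 17 November 1858 CE (Gregorian), MJD 0; the target day is +28673 days from there, so JDN = 2428674.

2428674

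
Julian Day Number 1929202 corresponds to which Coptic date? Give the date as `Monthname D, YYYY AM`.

Hathor 17, 286 AM

JDN 1929202 is 15 November 569 in the proleptic Gregorian calendar.
In the Coptic calendar that day is Hathor 17, 286 AM.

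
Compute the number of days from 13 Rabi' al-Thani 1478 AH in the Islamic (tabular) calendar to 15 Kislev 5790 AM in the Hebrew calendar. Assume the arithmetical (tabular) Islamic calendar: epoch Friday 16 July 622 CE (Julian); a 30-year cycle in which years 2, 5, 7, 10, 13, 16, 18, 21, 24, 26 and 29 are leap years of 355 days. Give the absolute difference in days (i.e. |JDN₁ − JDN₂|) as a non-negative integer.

9478

JDN of the first date = 2471941.
JDN of the second date = 2462463.
|2462463 − 2471941| = 9478.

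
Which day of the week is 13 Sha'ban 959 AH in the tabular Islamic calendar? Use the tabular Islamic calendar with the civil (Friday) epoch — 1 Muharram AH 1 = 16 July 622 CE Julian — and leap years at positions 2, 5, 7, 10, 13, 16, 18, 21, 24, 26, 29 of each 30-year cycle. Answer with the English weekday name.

This is JDN 2288142 (14 August 1552 Gregorian).
Since JDN mod 7 = 3 (0 = Monday), the day is Thursday.

Thursday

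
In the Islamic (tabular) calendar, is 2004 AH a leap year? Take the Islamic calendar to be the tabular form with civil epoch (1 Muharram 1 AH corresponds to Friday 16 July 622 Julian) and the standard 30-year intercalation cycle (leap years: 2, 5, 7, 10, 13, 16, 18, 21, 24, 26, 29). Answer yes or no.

yes

Year 2004 AH is year 24 of its 30-year cycle; leap positions are 2, 5, 7, 10, 13, 16, 18, 21, 24, 26, 29, so it is a leap year (355 days).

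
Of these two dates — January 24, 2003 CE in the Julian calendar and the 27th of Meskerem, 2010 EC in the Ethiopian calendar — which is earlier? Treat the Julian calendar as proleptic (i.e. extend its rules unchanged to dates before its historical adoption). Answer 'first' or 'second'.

first

The two dates have Julian Day Numbers 2452677 and 2458034 respectively.
Since 2452677 < 2458034, the first date comes first.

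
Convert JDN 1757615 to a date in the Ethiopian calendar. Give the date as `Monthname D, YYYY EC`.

Yekatit 7, 92 EC

JDN 1757615 is 31 January 100 in the proleptic Gregorian calendar.
In the Ethiopian calendar that day is Yekatit 7, 92 EC.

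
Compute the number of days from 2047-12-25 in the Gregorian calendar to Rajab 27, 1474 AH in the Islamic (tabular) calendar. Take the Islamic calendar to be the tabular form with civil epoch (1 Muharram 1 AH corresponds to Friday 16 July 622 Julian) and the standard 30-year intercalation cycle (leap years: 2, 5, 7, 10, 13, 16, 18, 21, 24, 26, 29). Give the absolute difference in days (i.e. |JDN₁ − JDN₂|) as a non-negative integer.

JDN of the first date = 2469070.
JDN of the second date = 2470625.
|2470625 − 2469070| = 1555.

1555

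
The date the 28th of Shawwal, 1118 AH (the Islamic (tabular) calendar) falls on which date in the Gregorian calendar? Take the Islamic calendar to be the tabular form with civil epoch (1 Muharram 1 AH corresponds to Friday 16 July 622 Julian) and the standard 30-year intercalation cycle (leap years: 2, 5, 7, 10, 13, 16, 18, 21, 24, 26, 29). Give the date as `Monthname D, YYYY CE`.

February 2, 1707 CE

Julian Day Number of the source date = 2344561.
Converting JDN 2344561 to the Gregorian calendar gives 2 February 1707 CE.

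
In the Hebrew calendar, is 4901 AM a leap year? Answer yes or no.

no

Hebrew year 4901 is year 18 of its 19-year Metonic cycle; leap years are at positions 3, 6, 8, 11, 14, 17, 19, so it is a common year (12 months).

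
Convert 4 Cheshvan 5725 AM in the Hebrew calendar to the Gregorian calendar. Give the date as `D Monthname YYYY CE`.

10 October 1964 CE

Julian Day Number of the source date = 2438679.
Converting JDN 2438679 to the Gregorian calendar gives 10 October 1964 CE.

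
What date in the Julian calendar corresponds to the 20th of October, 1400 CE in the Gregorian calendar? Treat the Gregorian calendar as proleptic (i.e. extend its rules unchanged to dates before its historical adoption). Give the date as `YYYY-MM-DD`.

1400-10-11

For dates in this range the Gregorian date is 9 days ahead of the Julian.
20 October 1400 Gregorian − 9 days → 11 October 1400 Julian.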